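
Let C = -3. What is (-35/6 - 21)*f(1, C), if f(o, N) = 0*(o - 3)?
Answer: 0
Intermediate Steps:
f(o, N) = 0 (f(o, N) = 0*(-3 + o) = 0)
(-35/6 - 21)*f(1, C) = (-35/6 - 21)*0 = -161/6*0 = 0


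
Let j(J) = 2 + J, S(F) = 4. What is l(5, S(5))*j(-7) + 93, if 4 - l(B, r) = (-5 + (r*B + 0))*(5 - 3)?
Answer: 223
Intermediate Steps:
l(B, r) = 14 - 2*B*r (l(B, r) = 4 - (-5 + (r*B + 0))*(5 - 3) = 4 - (-5 + (B*r + 0))*2 = 4 - (-5 + B*r)*2 = 4 - (-10 + 2*B*r) = 4 + (10 - 2*B*r) = 14 - 2*B*r)
l(5, S(5))*j(-7) + 93 = (14 - 2*5*4)*(2 - 7) + 93 = (14 - 40)*(-5) + 93 = -26*(-5) + 93 = 130 + 93 = 223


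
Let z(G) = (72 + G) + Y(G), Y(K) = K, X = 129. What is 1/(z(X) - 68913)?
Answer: -1/68583 ≈ -1.4581e-5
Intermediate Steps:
z(G) = 72 + 2*G (z(G) = (72 + G) + G = 72 + 2*G)
1/(z(X) - 68913) = 1/((72 + 2*129) - 68913) = 1/((72 + 258) - 68913) = 1/(330 - 68913) = 1/(-68583) = -1/68583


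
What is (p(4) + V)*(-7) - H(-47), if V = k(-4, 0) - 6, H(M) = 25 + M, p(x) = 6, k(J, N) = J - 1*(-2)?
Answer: 36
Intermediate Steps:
k(J, N) = 2 + J (k(J, N) = J + 2 = 2 + J)
V = -8 (V = (2 - 4) - 6 = -2 - 6 = -8)
(p(4) + V)*(-7) - H(-47) = (6 - 8)*(-7) - (25 - 47) = -2*(-7) - 1*(-22) = 14 + 22 = 36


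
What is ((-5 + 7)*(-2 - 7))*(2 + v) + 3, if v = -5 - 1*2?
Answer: 93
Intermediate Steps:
v = -7 (v = -5 - 2 = -7)
((-5 + 7)*(-2 - 7))*(2 + v) + 3 = ((-5 + 7)*(-2 - 7))*(2 - 7) + 3 = (2*(-9))*(-5) + 3 = -18*(-5) + 3 = 90 + 3 = 93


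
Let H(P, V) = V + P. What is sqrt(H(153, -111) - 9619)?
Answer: I*sqrt(9577) ≈ 97.862*I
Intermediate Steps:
H(P, V) = P + V
sqrt(H(153, -111) - 9619) = sqrt((153 - 111) - 9619) = sqrt(42 - 9619) = sqrt(-9577) = I*sqrt(9577)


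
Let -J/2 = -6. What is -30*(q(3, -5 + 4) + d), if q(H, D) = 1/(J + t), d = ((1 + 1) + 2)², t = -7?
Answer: -486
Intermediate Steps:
J = 12 (J = -2*(-6) = 12)
d = 16 (d = (2 + 2)² = 4² = 16)
q(H, D) = ⅕ (q(H, D) = 1/(12 - 7) = 1/5 = ⅕)
-30*(q(3, -5 + 4) + d) = -30*(⅕ + 16) = -30*81/5 = -486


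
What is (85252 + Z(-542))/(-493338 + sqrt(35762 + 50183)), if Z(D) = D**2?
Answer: -186982995408/243382296299 - 379016*sqrt(85945)/243382296299 ≈ -0.76873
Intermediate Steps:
(85252 + Z(-542))/(-493338 + sqrt(35762 + 50183)) = (85252 + (-542)**2)/(-493338 + sqrt(35762 + 50183)) = (85252 + 293764)/(-493338 + sqrt(85945)) = 379016/(-493338 + sqrt(85945))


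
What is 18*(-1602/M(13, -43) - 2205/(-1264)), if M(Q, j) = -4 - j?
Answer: -5816799/8216 ≈ -707.98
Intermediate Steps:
18*(-1602/M(13, -43) - 2205/(-1264)) = 18*(-1602/(-4 - 1*(-43)) - 2205/(-1264)) = 18*(-1602/(-4 + 43) - 2205*(-1/1264)) = 18*(-1602/39 + 2205/1264) = 18*(-1602*1/39 + 2205/1264) = 18*(-534/13 + 2205/1264) = 18*(-646311/16432) = -5816799/8216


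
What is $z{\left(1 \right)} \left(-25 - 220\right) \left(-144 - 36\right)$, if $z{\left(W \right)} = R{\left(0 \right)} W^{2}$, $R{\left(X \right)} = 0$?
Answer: $0$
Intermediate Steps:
$z{\left(W \right)} = 0$ ($z{\left(W \right)} = 0 W^{2} = 0$)
$z{\left(1 \right)} \left(-25 - 220\right) \left(-144 - 36\right) = 0 \left(-25 - 220\right) \left(-144 - 36\right) = 0 \left(\left(-245\right) \left(-180\right)\right) = 0 \cdot 44100 = 0$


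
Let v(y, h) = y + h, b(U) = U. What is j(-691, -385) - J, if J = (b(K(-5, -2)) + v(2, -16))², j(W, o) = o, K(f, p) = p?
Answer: -641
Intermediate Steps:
v(y, h) = h + y
J = 256 (J = (-2 + (-16 + 2))² = (-2 - 14)² = (-16)² = 256)
j(-691, -385) - J = -385 - 1*256 = -385 - 256 = -641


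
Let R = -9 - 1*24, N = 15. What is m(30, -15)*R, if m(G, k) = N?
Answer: -495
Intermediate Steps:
m(G, k) = 15
R = -33 (R = -9 - 24 = -33)
m(30, -15)*R = 15*(-33) = -495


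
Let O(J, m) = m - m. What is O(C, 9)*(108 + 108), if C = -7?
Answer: 0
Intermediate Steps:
O(J, m) = 0
O(C, 9)*(108 + 108) = 0*(108 + 108) = 0*216 = 0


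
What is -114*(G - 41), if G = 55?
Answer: -1596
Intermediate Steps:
-114*(G - 41) = -114*(55 - 41) = -114*14 = -1596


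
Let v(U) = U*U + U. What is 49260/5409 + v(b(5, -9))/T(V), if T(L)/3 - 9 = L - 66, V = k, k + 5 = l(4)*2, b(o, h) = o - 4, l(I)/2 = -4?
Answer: 639779/70317 ≈ 9.0985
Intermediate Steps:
l(I) = -8 (l(I) = 2*(-4) = -8)
b(o, h) = -4 + o
v(U) = U + U² (v(U) = U² + U = U + U²)
k = -21 (k = -5 - 8*2 = -5 - 16 = -21)
V = -21
T(L) = -171 + 3*L (T(L) = 27 + 3*(L - 66) = 27 + 3*(-66 + L) = 27 + (-198 + 3*L) = -171 + 3*L)
49260/5409 + v(b(5, -9))/T(V) = 49260/5409 + ((-4 + 5)*(1 + (-4 + 5)))/(-171 + 3*(-21)) = 49260*(1/5409) + (1*(1 + 1))/(-171 - 63) = 16420/1803 + (1*2)/(-234) = 16420/1803 + 2*(-1/234) = 16420/1803 - 1/117 = 639779/70317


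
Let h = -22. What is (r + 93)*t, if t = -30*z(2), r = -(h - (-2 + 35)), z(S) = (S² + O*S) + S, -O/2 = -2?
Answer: -62160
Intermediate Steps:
O = 4 (O = -2*(-2) = 4)
z(S) = S² + 5*S (z(S) = (S² + 4*S) + S = S² + 5*S)
r = 55 (r = -(-22 - (-2 + 35)) = -(-22 - 1*33) = -(-22 - 33) = -1*(-55) = 55)
t = -420 (t = -60*(5 + 2) = -60*7 = -30*14 = -420)
(r + 93)*t = (55 + 93)*(-420) = 148*(-420) = -62160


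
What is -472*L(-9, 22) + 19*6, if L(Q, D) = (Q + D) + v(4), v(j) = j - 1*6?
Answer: -5078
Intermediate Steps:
v(j) = -6 + j (v(j) = j - 6 = -6 + j)
L(Q, D) = -2 + D + Q (L(Q, D) = (Q + D) + (-6 + 4) = (D + Q) - 2 = -2 + D + Q)
-472*L(-9, 22) + 19*6 = -472*(-2 + 22 - 9) + 19*6 = -472*11 + 114 = -5192 + 114 = -5078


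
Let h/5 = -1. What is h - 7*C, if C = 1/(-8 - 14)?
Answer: -103/22 ≈ -4.6818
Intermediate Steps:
h = -5 (h = 5*(-1) = -5)
C = -1/22 (C = 1/(-22) = -1/22 ≈ -0.045455)
h - 7*C = -5 - 7*(-1/22) = -5 + 7/22 = -103/22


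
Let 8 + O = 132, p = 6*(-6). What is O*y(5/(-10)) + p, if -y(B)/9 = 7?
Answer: -7848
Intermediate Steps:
y(B) = -63 (y(B) = -9*7 = -63)
p = -36
O = 124 (O = -8 + 132 = 124)
O*y(5/(-10)) + p = 124*(-63) - 36 = -7812 - 36 = -7848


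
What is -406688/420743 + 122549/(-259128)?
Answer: -2572883311/1787316264 ≈ -1.4395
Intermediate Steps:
-406688/420743 + 122549/(-259128) = -406688*1/420743 + 122549*(-1/259128) = -406688/420743 - 2009/4248 = -2572883311/1787316264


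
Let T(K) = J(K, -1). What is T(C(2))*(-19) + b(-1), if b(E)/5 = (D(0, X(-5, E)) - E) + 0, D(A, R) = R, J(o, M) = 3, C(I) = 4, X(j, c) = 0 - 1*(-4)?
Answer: -32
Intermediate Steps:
X(j, c) = 4 (X(j, c) = 0 + 4 = 4)
T(K) = 3
b(E) = 20 - 5*E (b(E) = 5*((4 - E) + 0) = 5*(4 - E) = 20 - 5*E)
T(C(2))*(-19) + b(-1) = 3*(-19) + (20 - 5*(-1)) = -57 + (20 + 5) = -57 + 25 = -32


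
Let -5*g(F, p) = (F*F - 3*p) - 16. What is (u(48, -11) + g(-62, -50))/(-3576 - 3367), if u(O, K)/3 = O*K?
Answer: 11898/34715 ≈ 0.34273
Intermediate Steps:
g(F, p) = 16/5 - F**2/5 + 3*p/5 (g(F, p) = -((F*F - 3*p) - 16)/5 = -((F**2 - 3*p) - 16)/5 = -(-16 + F**2 - 3*p)/5 = 16/5 - F**2/5 + 3*p/5)
u(O, K) = 3*K*O (u(O, K) = 3*(O*K) = 3*(K*O) = 3*K*O)
(u(48, -11) + g(-62, -50))/(-3576 - 3367) = (3*(-11)*48 + (16/5 - 1/5*(-62)**2 + (3/5)*(-50)))/(-3576 - 3367) = (-1584 + (16/5 - 1/5*3844 - 30))/(-6943) = (-1584 + (16/5 - 3844/5 - 30))*(-1/6943) = (-1584 - 3978/5)*(-1/6943) = -11898/5*(-1/6943) = 11898/34715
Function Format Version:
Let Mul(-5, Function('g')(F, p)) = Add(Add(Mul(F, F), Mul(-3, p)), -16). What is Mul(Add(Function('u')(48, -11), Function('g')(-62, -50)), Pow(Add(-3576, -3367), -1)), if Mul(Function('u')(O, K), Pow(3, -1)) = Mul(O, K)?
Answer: Rational(11898, 34715) ≈ 0.34273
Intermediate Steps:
Function('g')(F, p) = Add(Rational(16, 5), Mul(Rational(-1, 5), Pow(F, 2)), Mul(Rational(3, 5), p)) (Function('g')(F, p) = Mul(Rational(-1, 5), Add(Add(Mul(F, F), Mul(-3, p)), -16)) = Mul(Rational(-1, 5), Add(Add(Pow(F, 2), Mul(-3, p)), -16)) = Mul(Rational(-1, 5), Add(-16, Pow(F, 2), Mul(-3, p))) = Add(Rational(16, 5), Mul(Rational(-1, 5), Pow(F, 2)), Mul(Rational(3, 5), p)))
Function('u')(O, K) = Mul(3, K, O) (Function('u')(O, K) = Mul(3, Mul(O, K)) = Mul(3, Mul(K, O)) = Mul(3, K, O))
Mul(Add(Function('u')(48, -11), Function('g')(-62, -50)), Pow(Add(-3576, -3367), -1)) = Mul(Add(Mul(3, -11, 48), Add(Rational(16, 5), Mul(Rational(-1, 5), Pow(-62, 2)), Mul(Rational(3, 5), -50))), Pow(Add(-3576, -3367), -1)) = Mul(Add(-1584, Add(Rational(16, 5), Mul(Rational(-1, 5), 3844), -30)), Pow(-6943, -1)) = Mul(Add(-1584, Add(Rational(16, 5), Rational(-3844, 5), -30)), Rational(-1, 6943)) = Mul(Add(-1584, Rational(-3978, 5)), Rational(-1, 6943)) = Mul(Rational(-11898, 5), Rational(-1, 6943)) = Rational(11898, 34715)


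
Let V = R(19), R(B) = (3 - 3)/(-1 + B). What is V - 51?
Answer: -51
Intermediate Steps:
R(B) = 0 (R(B) = 0/(-1 + B) = 0)
V = 0
V - 51 = 0 - 51 = -51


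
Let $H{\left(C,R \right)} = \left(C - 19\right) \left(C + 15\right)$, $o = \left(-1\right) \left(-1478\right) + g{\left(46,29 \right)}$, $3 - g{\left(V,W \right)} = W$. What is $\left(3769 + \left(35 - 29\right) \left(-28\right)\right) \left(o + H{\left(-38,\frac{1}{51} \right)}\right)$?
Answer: $9949563$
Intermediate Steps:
$g{\left(V,W \right)} = 3 - W$
$o = 1452$ ($o = \left(-1\right) \left(-1478\right) + \left(3 - 29\right) = 1478 + \left(3 - 29\right) = 1478 - 26 = 1452$)
$H{\left(C,R \right)} = \left(-19 + C\right) \left(15 + C\right)$
$\left(3769 + \left(35 - 29\right) \left(-28\right)\right) \left(o + H{\left(-38,\frac{1}{51} \right)}\right) = \left(3769 + \left(35 - 29\right) \left(-28\right)\right) \left(1452 - \left(133 - 1444\right)\right) = \left(3769 + 6 \left(-28\right)\right) \left(1452 + \left(-285 + 1444 + 152\right)\right) = \left(3769 - 168\right) \left(1452 + 1311\right) = 3601 \cdot 2763 = 9949563$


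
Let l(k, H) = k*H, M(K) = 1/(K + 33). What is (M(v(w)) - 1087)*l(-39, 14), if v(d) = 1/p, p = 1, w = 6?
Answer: 10089261/17 ≈ 5.9349e+5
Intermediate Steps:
v(d) = 1 (v(d) = 1/1 = 1)
M(K) = 1/(33 + K)
l(k, H) = H*k
(M(v(w)) - 1087)*l(-39, 14) = (1/(33 + 1) - 1087)*(14*(-39)) = (1/34 - 1087)*(-546) = -36957/34*(-546) = 10089261/17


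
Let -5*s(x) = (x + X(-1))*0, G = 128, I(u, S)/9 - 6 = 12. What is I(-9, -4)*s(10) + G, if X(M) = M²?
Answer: 128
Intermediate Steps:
I(u, S) = 162 (I(u, S) = 54 + 9*12 = 54 + 108 = 162)
s(x) = 0 (s(x) = -(x + (-1)²)*0/5 = -(x + 1)*0/5 = -(1 + x)*0/5 = -⅕*0 = 0)
I(-9, -4)*s(10) + G = 162*0 + 128 = 0 + 128 = 128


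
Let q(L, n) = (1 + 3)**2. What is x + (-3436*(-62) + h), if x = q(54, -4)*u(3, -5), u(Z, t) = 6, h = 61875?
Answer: 275003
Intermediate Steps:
q(L, n) = 16 (q(L, n) = 4**2 = 16)
x = 96 (x = 16*6 = 96)
x + (-3436*(-62) + h) = 96 + (-3436*(-62) + 61875) = 96 + (213032 + 61875) = 96 + 274907 = 275003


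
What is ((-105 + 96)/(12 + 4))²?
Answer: 81/256 ≈ 0.31641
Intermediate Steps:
((-105 + 96)/(12 + 4))² = (-9/16)² = 81/256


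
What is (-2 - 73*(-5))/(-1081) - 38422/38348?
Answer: -27727253/20727094 ≈ -1.3377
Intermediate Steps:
(-2 - 73*(-5))/(-1081) - 38422/38348 = (-2 + 365)*(-1/1081) - 38422*1/38348 = 363*(-1/1081) - 19211/19174 = -363/1081 - 19211/19174 = -27727253/20727094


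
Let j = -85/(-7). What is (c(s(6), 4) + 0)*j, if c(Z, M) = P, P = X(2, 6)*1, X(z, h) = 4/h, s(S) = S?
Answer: 170/21 ≈ 8.0952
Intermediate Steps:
P = 2/3 (P = (4/6)*1 = (4*(1/6))*1 = (2/3)*1 = 2/3 ≈ 0.66667)
j = 85/7 (j = -85*(-1/7) = 85/7 ≈ 12.143)
c(Z, M) = 2/3
(c(s(6), 4) + 0)*j = (2/3 + 0)*(85/7) = (2/3)*(85/7) = 170/21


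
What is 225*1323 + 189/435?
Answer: 43162938/145 ≈ 2.9768e+5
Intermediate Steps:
225*1323 + 189/435 = 297675 + 189*(1/435) = 297675 + 63/145 = 43162938/145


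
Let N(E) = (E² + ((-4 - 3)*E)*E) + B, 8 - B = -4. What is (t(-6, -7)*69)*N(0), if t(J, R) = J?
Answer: -4968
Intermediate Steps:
B = 12 (B = 8 - 1*(-4) = 8 + 4 = 12)
N(E) = 12 - 6*E² (N(E) = (E² + ((-4 - 3)*E)*E) + 12 = (E² + (-7*E)*E) + 12 = (E² - 7*E²) + 12 = -6*E² + 12 = 12 - 6*E²)
(t(-6, -7)*69)*N(0) = (-6*69)*(12 - 6*0²) = -414*(12 - 6*0) = -414*(12 + 0) = -414*12 = -4968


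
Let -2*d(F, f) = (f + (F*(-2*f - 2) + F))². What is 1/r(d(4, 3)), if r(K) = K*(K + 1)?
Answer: 4/389375 ≈ 1.0273e-5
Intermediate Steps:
d(F, f) = -(F + f + F*(-2 - 2*f))²/2 (d(F, f) = -(f + (F*(-2*f - 2) + F))²/2 = -(f + (F*(-2 - 2*f) + F))²/2 = -(f + (F + F*(-2 - 2*f)))²/2 = -(F + f + F*(-2 - 2*f))²/2)
r(K) = K*(1 + K)
1/r(d(4, 3)) = 1/((-(4 - 1*3 + 2*4*3)²/2)*(1 - (4 - 1*3 + 2*4*3)²/2)) = 1/((-(4 - 3 + 24)²/2)*(1 - (4 - 3 + 24)²/2)) = 1/((-½*25²)*(1 - ½*25²)) = 1/((-½*625)*(1 - ½*625)) = 1/(-625*(1 - 625/2)/2) = 1/(-625/2*(-623/2)) = 1/(389375/4) = 4/389375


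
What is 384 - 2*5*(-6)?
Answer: 444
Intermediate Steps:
384 - 2*5*(-6) = 384 - 10*(-6) = 384 - 1*(-60) = 384 + 60 = 444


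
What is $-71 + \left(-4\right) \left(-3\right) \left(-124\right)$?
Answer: $-1559$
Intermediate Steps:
$-71 + \left(-4\right) \left(-3\right) \left(-124\right) = -71 + 12 \left(-124\right) = -71 - 1488 = -1559$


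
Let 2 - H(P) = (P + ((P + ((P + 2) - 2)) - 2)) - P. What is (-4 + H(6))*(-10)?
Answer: 120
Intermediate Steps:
H(P) = 4 - 2*P (H(P) = 2 - ((P + ((P + ((P + 2) - 2)) - 2)) - P) = 2 - ((P + ((P + ((2 + P) - 2)) - 2)) - P) = 2 - ((P + ((P + P) - 2)) - P) = 2 - ((P + (2*P - 2)) - P) = 2 - ((P + (-2 + 2*P)) - P) = 2 - ((-2 + 3*P) - P) = 2 - (-2 + 2*P) = 2 + (2 - 2*P) = 4 - 2*P)
(-4 + H(6))*(-10) = (-4 + (4 - 2*6))*(-10) = (-4 + (4 - 12))*(-10) = (-4 - 8)*(-10) = -12*(-10) = 120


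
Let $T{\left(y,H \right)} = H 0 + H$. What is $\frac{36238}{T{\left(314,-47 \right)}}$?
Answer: $- \frac{36238}{47} \approx -771.02$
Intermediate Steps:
$T{\left(y,H \right)} = H$ ($T{\left(y,H \right)} = 0 + H = H$)
$\frac{36238}{T{\left(314,-47 \right)}} = \frac{36238}{-47} = 36238 \left(- \frac{1}{47}\right) = - \frac{36238}{47}$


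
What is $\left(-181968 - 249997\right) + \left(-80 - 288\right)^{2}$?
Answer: $-296541$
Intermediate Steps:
$\left(-181968 - 249997\right) + \left(-80 - 288\right)^{2} = -431965 + \left(-368\right)^{2} = -431965 + 135424 = -296541$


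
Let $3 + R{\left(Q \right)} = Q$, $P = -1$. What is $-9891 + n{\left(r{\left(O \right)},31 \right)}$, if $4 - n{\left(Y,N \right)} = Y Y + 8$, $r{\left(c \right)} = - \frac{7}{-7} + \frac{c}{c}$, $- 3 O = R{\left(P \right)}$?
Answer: $-9899$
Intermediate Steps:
$R{\left(Q \right)} = -3 + Q$
$O = \frac{4}{3}$ ($O = - \frac{-3 - 1}{3} = \left(- \frac{1}{3}\right) \left(-4\right) = \frac{4}{3} \approx 1.3333$)
$r{\left(c \right)} = 2$ ($r{\left(c \right)} = \left(-7\right) \left(- \frac{1}{7}\right) + 1 = 1 + 1 = 2$)
$n{\left(Y,N \right)} = -4 - Y^{2}$ ($n{\left(Y,N \right)} = 4 - \left(Y Y + 8\right) = 4 - \left(Y^{2} + 8\right) = 4 - \left(8 + Y^{2}\right) = -4 - Y^{2}$)
$-9891 + n{\left(r{\left(O \right)},31 \right)} = -9891 - 8 = -9899$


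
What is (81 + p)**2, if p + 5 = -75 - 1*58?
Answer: 3249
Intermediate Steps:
p = -138 (p = -5 + (-75 - 1*58) = -5 + (-75 - 58) = -5 - 133 = -138)
(81 + p)**2 = (81 - 138)**2 = (-57)**2 = 3249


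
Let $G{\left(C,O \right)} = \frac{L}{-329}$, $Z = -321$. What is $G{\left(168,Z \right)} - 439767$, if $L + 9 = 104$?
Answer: $- \frac{144683438}{329} \approx -4.3977 \cdot 10^{5}$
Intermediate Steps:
$L = 95$ ($L = -9 + 104 = 95$)
$G{\left(C,O \right)} = - \frac{95}{329}$ ($G{\left(C,O \right)} = \frac{95}{-329} = 95 \left(- \frac{1}{329}\right) = - \frac{95}{329}$)
$G{\left(168,Z \right)} - 439767 = - \frac{95}{329} - 439767 = - \frac{144683438}{329}$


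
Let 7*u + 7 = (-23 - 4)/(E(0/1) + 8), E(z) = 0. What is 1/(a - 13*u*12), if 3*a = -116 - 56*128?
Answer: -14/30755 ≈ -0.00045521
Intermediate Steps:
a = -2428 (a = (-116 - 56*128)/3 = (-116 - 7168)/3 = (⅓)*(-7284) = -2428)
u = -83/56 (u = -1 + ((-23 - 4)/(0 + 8))/7 = -1 + (-27/8)/7 = -1 + (-27*⅛)/7 = -1 + (⅐)*(-27/8) = -1 - 27/56 = -83/56 ≈ -1.4821)
1/(a - 13*u*12) = 1/(-2428 - 13*(-83/56)*12) = 1/(-2428 + (1079/56)*12) = 1/(-2428 + 3237/14) = 1/(-30755/14) = -14/30755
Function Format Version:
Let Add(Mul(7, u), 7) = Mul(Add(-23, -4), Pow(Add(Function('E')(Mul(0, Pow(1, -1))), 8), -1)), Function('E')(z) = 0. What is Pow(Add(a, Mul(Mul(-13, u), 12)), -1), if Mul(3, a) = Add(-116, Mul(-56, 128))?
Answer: Rational(-14, 30755) ≈ -0.00045521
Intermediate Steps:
a = -2428 (a = Mul(Rational(1, 3), Add(-116, Mul(-56, 128))) = Mul(Rational(1, 3), Add(-116, -7168)) = Mul(Rational(1, 3), -7284) = -2428)
u = Rational(-83, 56) (u = Add(-1, Mul(Rational(1, 7), Mul(Add(-23, -4), Pow(Add(0, 8), -1)))) = Add(-1, Mul(Rational(1, 7), Mul(-27, Pow(8, -1)))) = Add(-1, Mul(Rational(1, 7), Mul(-27, Rational(1, 8)))) = Add(-1, Mul(Rational(1, 7), Rational(-27, 8))) = Add(-1, Rational(-27, 56)) = Rational(-83, 56) ≈ -1.4821)
Pow(Add(a, Mul(Mul(-13, u), 12)), -1) = Pow(Add(-2428, Mul(Mul(-13, Rational(-83, 56)), 12)), -1) = Pow(Add(-2428, Mul(Rational(1079, 56), 12)), -1) = Pow(Add(-2428, Rational(3237, 14)), -1) = Pow(Rational(-30755, 14), -1) = Rational(-14, 30755)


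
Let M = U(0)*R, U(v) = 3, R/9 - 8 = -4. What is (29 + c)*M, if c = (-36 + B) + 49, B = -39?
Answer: 324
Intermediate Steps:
R = 36 (R = 72 + 9*(-4) = 72 - 36 = 36)
c = -26 (c = (-36 - 39) + 49 = -75 + 49 = -26)
M = 108 (M = 3*36 = 108)
(29 + c)*M = (29 - 26)*108 = 3*108 = 324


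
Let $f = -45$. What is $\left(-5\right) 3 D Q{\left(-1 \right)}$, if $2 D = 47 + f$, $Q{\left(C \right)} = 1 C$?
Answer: $15$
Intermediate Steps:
$Q{\left(C \right)} = C$
$D = 1$ ($D = \frac{47 - 45}{2} = \frac{1}{2} \cdot 2 = 1$)
$\left(-5\right) 3 D Q{\left(-1 \right)} = \left(-5\right) 3 \cdot 1 \left(-1\right) = \left(-15\right) 1 \left(-1\right) = \left(-15\right) \left(-1\right) = 15$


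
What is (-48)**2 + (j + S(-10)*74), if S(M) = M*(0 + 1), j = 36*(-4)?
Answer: 1420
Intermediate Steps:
j = -144
S(M) = M (S(M) = M*1 = M)
(-48)**2 + (j + S(-10)*74) = (-48)**2 + (-144 - 10*74) = 2304 + (-144 - 740) = 2304 - 884 = 1420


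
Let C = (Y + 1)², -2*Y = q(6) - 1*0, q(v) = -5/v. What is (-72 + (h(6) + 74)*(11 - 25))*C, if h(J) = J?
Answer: -43061/18 ≈ -2392.3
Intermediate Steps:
Y = 5/12 (Y = -(-5/6 - 1*0)/2 = -(-5*⅙ + 0)/2 = -(-⅚ + 0)/2 = -½*(-⅚) = 5/12 ≈ 0.41667)
C = 289/144 (C = (5/12 + 1)² = (17/12)² = 289/144 ≈ 2.0069)
(-72 + (h(6) + 74)*(11 - 25))*C = (-72 + (6 + 74)*(11 - 25))*(289/144) = (-72 + 80*(-14))*(289/144) = (-72 - 1120)*(289/144) = -1192*289/144 = -43061/18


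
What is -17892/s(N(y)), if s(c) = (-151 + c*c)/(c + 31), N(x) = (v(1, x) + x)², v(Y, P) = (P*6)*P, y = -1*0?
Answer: 554652/151 ≈ 3673.2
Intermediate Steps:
y = 0
v(Y, P) = 6*P² (v(Y, P) = (6*P)*P = 6*P²)
N(x) = (x + 6*x²)² (N(x) = (6*x² + x)² = (x + 6*x²)²)
s(c) = (-151 + c²)/(31 + c)
-17892/s(N(y)) = -17892*(31 + 0²*(1 + 6*0)²)/(-151 + (0²*(1 + 6*0)²)²) = -17892*(31 + 0*(1 + 0)²)/(-151 + (0*(1 + 0)²)²) = -17892*(31 + 0*1²)/(-151 + (0*1²)²) = -17892*(31 + 0*1)/(-151 + (0*1)²) = -17892*(31 + 0)/(-151 + 0²) = -17892*31/(-151 + 0) = -17892/((1/31)*(-151)) = -17892/(-151/31) = -17892*(-31/151) = 554652/151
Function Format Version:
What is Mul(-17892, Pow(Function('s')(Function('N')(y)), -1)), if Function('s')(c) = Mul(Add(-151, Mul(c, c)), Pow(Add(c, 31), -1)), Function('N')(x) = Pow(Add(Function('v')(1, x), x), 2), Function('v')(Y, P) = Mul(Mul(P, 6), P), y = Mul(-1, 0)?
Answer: Rational(554652, 151) ≈ 3673.2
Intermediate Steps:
y = 0
Function('v')(Y, P) = Mul(6, Pow(P, 2)) (Function('v')(Y, P) = Mul(Mul(6, P), P) = Mul(6, Pow(P, 2)))
Function('N')(x) = Pow(Add(x, Mul(6, Pow(x, 2))), 2) (Function('N')(x) = Pow(Add(Mul(6, Pow(x, 2)), x), 2) = Pow(Add(x, Mul(6, Pow(x, 2))), 2))
Function('s')(c) = Mul(Pow(Add(31, c), -1), Add(-151, Pow(c, 2))) (Function('s')(c) = Mul(Add(-151, Pow(c, 2)), Pow(Add(31, c), -1)) = Mul(Pow(Add(31, c), -1), Add(-151, Pow(c, 2))))
Mul(-17892, Pow(Function('s')(Function('N')(y)), -1)) = Mul(-17892, Pow(Mul(Pow(Add(31, Mul(Pow(0, 2), Pow(Add(1, Mul(6, 0)), 2))), -1), Add(-151, Pow(Mul(Pow(0, 2), Pow(Add(1, Mul(6, 0)), 2)), 2))), -1)) = Mul(-17892, Pow(Mul(Pow(Add(31, Mul(0, Pow(Add(1, 0), 2))), -1), Add(-151, Pow(Mul(0, Pow(Add(1, 0), 2)), 2))), -1)) = Mul(-17892, Pow(Mul(Pow(Add(31, Mul(0, Pow(1, 2))), -1), Add(-151, Pow(Mul(0, Pow(1, 2)), 2))), -1)) = Mul(-17892, Pow(Mul(Pow(Add(31, Mul(0, 1)), -1), Add(-151, Pow(Mul(0, 1), 2))), -1)) = Mul(-17892, Pow(Mul(Pow(Add(31, 0), -1), Add(-151, Pow(0, 2))), -1)) = Mul(-17892, Pow(Mul(Pow(31, -1), Add(-151, 0)), -1)) = Mul(-17892, Pow(Mul(Rational(1, 31), -151), -1)) = Mul(-17892, Pow(Rational(-151, 31), -1)) = Mul(-17892, Rational(-31, 151)) = Rational(554652, 151)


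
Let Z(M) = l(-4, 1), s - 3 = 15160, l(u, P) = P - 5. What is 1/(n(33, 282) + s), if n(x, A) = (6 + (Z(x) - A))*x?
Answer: 1/5923 ≈ 0.00016883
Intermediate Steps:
l(u, P) = -5 + P
s = 15163 (s = 3 + 15160 = 15163)
Z(M) = -4 (Z(M) = -5 + 1 = -4)
n(x, A) = x*(2 - A) (n(x, A) = (6 + (-4 - A))*x = (2 - A)*x = x*(2 - A))
1/(n(33, 282) + s) = 1/(33*(2 - 1*282) + 15163) = 1/(33*(2 - 282) + 15163) = 1/(33*(-280) + 15163) = 1/(-9240 + 15163) = 1/5923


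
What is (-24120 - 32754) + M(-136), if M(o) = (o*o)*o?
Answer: -2572330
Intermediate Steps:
M(o) = o³ (M(o) = o²*o = o³)
(-24120 - 32754) + M(-136) = (-24120 - 32754) + (-136)³ = -56874 - 2515456 = -2572330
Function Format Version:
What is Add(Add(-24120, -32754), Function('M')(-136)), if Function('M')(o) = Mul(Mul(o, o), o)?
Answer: -2572330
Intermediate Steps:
Function('M')(o) = Pow(o, 3) (Function('M')(o) = Mul(Pow(o, 2), o) = Pow(o, 3))
Add(Add(-24120, -32754), Function('M')(-136)) = Add(Add(-24120, -32754), Pow(-136, 3)) = Add(-56874, -2515456) = -2572330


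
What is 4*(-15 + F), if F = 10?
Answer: -20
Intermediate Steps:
4*(-15 + F) = 4*(-15 + 10) = 4*(-5) = -20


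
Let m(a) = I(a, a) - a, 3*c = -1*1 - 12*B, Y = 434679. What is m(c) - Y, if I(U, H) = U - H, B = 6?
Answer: -1303964/3 ≈ -4.3465e+5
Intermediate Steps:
c = -73/3 (c = (-1*1 - 12*6)/3 = (-1 - 72)/3 = (⅓)*(-73) = -73/3 ≈ -24.333)
m(a) = -a (m(a) = (a - a) - a = 0 - a = -a)
m(c) - Y = -1*(-73/3) - 1*434679 = 73/3 - 434679 = -1303964/3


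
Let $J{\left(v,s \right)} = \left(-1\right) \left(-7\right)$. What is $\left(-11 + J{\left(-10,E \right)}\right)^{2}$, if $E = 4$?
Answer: $16$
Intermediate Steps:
$J{\left(v,s \right)} = 7$
$\left(-11 + J{\left(-10,E \right)}\right)^{2} = \left(-11 + 7\right)^{2} = \left(-4\right)^{2} = 16$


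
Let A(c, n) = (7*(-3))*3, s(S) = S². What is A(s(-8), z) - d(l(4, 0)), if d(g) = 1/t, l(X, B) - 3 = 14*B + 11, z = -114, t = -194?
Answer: -12221/194 ≈ -62.995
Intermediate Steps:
l(X, B) = 14 + 14*B (l(X, B) = 3 + (14*B + 11) = 3 + (11 + 14*B) = 14 + 14*B)
A(c, n) = -63 (A(c, n) = -21*3 = -63)
d(g) = -1/194 (d(g) = 1/(-194) = -1/194)
A(s(-8), z) - d(l(4, 0)) = -63 - 1*(-1/194) = -63 + 1/194 = -12221/194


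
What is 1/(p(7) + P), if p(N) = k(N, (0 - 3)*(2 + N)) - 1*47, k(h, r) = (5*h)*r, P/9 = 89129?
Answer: 1/801169 ≈ 1.2482e-6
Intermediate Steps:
P = 802161 (P = 9*89129 = 802161)
k(h, r) = 5*h*r
p(N) = -47 + 5*N*(-6 - 3*N) (p(N) = 5*N*((0 - 3)*(2 + N)) - 1*47 = 5*N*(-3*(2 + N)) - 47 = 5*N*(-6 - 3*N) - 47 = -47 + 5*N*(-6 - 3*N))
1/(p(7) + P) = 1/((-47 - 15*7*(2 + 7)) + 802161) = 1/((-47 - 15*7*9) + 802161) = 1/((-47 - 945) + 802161) = 1/(-992 + 802161) = 1/801169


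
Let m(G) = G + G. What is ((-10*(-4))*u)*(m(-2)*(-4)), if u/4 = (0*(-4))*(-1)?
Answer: 0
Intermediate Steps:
u = 0 (u = 4*((0*(-4))*(-1)) = 4*(0*(-1)) = 4*0 = 0)
m(G) = 2*G
((-10*(-4))*u)*(m(-2)*(-4)) = (-10*(-4)*0)*((2*(-2))*(-4)) = (40*0)*(-4*(-4)) = 0*16 = 0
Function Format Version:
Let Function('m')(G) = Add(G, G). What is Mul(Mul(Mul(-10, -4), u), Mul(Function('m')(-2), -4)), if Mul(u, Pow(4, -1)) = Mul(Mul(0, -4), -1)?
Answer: 0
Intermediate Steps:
u = 0 (u = Mul(4, Mul(Mul(0, -4), -1)) = Mul(4, Mul(0, -1)) = Mul(4, 0) = 0)
Function('m')(G) = Mul(2, G)
Mul(Mul(Mul(-10, -4), u), Mul(Function('m')(-2), -4)) = Mul(Mul(Mul(-10, -4), 0), Mul(Mul(2, -2), -4)) = Mul(Mul(40, 0), Mul(-4, -4)) = Mul(0, 16) = 0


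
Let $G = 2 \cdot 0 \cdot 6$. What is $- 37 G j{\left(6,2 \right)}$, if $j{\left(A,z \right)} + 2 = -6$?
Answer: $0$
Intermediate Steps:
$j{\left(A,z \right)} = -8$ ($j{\left(A,z \right)} = -2 - 6 = -8$)
$G = 0$ ($G = 0 \cdot 6 = 0$)
$- 37 G j{\left(6,2 \right)} = \left(-37\right) 0 \left(-8\right) = 0 \left(-8\right) = 0$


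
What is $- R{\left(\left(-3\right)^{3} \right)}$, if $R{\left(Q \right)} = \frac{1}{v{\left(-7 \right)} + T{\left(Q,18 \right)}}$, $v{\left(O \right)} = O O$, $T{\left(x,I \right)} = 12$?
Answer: $- \frac{1}{61} \approx -0.016393$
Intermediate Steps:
$v{\left(O \right)} = O^{2}$
$R{\left(Q \right)} = \frac{1}{61}$ ($R{\left(Q \right)} = \frac{1}{\left(-7\right)^{2} + 12} = \frac{1}{49 + 12} = \frac{1}{61}$)
$- R{\left(\left(-3\right)^{3} \right)} = \left(-1\right) \frac{1}{61} = - \frac{1}{61}$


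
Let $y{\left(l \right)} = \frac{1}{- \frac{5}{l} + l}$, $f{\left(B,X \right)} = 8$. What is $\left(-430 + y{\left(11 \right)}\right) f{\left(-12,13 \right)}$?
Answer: $- \frac{99738}{29} \approx -3439.2$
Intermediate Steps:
$y{\left(l \right)} = \frac{1}{l - \frac{5}{l}}$
$\left(-430 + y{\left(11 \right)}\right) f{\left(-12,13 \right)} = \left(-430 + \frac{11}{-5 + 11^{2}}\right) 8 = \left(-430 + \frac{11}{-5 + 121}\right) 8 = \left(-430 + \frac{11}{116}\right) 8 = \left(- \frac{49869}{116}\right) 8 = - \frac{99738}{29}$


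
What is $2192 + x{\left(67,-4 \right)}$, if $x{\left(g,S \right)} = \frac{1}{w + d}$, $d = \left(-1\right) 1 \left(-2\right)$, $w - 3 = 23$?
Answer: $\frac{61377}{28} \approx 2192.0$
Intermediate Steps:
$w = 26$ ($w = 3 + 23 = 26$)
$d = 2$ ($d = \left(-1\right) \left(-2\right) = 2$)
$x{\left(g,S \right)} = \frac{1}{28}$ ($x{\left(g,S \right)} = \frac{1}{26 + 2} = \frac{1}{28}$)
$2192 + x{\left(67,-4 \right)} = 2192 + \frac{1}{28} = \frac{61377}{28}$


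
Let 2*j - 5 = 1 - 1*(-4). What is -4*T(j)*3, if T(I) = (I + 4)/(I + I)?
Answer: -54/5 ≈ -10.800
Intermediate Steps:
j = 5 (j = 5/2 + (1 - 1*(-4))/2 = 5/2 + (1 + 4)/2 = 5/2 + (1/2)*5 = 5/2 + 5/2 = 5)
T(I) = (4 + I)/(2*I) (T(I) = (4 + I)/((2*I)) = (4 + I)*(1/(2*I)) = (4 + I)/(2*I))
-4*T(j)*3 = -2*(4 + 5)/5*3 = -2*9/5*3 = -4*9/10*3 = -18/5*3 = -54/5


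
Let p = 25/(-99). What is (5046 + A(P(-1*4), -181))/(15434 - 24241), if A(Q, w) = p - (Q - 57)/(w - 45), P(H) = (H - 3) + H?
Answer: -56443411/98523909 ≈ -0.57289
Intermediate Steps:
P(H) = -3 + 2*H (P(H) = (-3 + H) + H = -3 + 2*H)
p = -25/99 (p = 25*(-1/99) = -25/99 ≈ -0.25253)
A(Q, w) = -25/99 - (-57 + Q)/(-45 + w) (A(Q, w) = -25/99 - (Q - 57)/(w - 45) = -25/99 - (-57 + Q)/(-45 + w))
(5046 + A(P(-1*4), -181))/(15434 - 24241) = (5046 + (6768 - 99*(-3 + 2*(-1*4)) - 25*(-181))/(99*(-45 - 181)))/(15434 - 24241) = (5046 + (1/99)*(6768 - 99*(-3 + 2*(-4)) + 4525)/(-226))/(-8807) = (5046 + (1/99)*(-1/226)*(6768 - 99*(-3 - 8) + 4525))*(-1/8807) = (5046 + (1/99)*(-1/226)*(6768 - 99*(-11) + 4525))*(-1/8807) = (5046 + (1/99)*(-1/226)*(6768 + 1089 + 4525))*(-1/8807) = (5046 + (1/99)*(-1/226)*12382)*(-1/8807) = (5046 - 6191/11187)*(-1/8807) = (56443411/11187)*(-1/8807) = -56443411/98523909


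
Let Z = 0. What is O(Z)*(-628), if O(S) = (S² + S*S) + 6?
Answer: -3768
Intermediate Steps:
O(S) = 6 + 2*S² (O(S) = (S² + S²) + 6 = 2*S² + 6 = 6 + 2*S²)
O(Z)*(-628) = (6 + 2*0²)*(-628) = (6 + 2*0)*(-628) = (6 + 0)*(-628) = 6*(-628) = -3768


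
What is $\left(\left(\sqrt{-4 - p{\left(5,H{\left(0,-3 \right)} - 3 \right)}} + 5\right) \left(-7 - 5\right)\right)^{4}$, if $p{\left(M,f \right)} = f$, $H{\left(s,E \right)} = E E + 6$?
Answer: $-31497984 + 14929920 i \approx -3.1498 \cdot 10^{7} + 1.493 \cdot 10^{7} i$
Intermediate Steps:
$H{\left(s,E \right)} = 6 + E^{2}$ ($H{\left(s,E \right)} = E^{2} + 6 = 6 + E^{2}$)
$\left(\left(\sqrt{-4 - p{\left(5,H{\left(0,-3 \right)} - 3 \right)}} + 5\right) \left(-7 - 5\right)\right)^{4} = \left(\left(\sqrt{-4 - \left(\left(6 + \left(-3\right)^{2}\right) - 3\right)} + 5\right) \left(-7 - 5\right)\right)^{4} = \left(\left(\sqrt{-4 - \left(\left(6 + 9\right) - 3\right)} + 5\right) \left(-12\right)\right)^{4} = \left(\left(\sqrt{-4 - \left(15 - 3\right)} + 5\right) \left(-12\right)\right)^{4} = \left(\left(\sqrt{-4 - 12} + 5\right) \left(-12\right)\right)^{4} = \left(\left(\sqrt{-16} + 5\right) \left(-12\right)\right)^{4} = \left(\left(4 i + 5\right) \left(-12\right)\right)^{4} = \left(\left(5 + 4 i\right) \left(-12\right)\right)^{4} = \left(-60 - 48 i\right)^{4}$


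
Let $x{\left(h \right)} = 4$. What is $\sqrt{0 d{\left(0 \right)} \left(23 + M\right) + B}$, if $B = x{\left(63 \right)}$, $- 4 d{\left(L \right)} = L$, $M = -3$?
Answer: $2$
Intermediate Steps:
$d{\left(L \right)} = - \frac{L}{4}$
$B = 4$
$\sqrt{0 d{\left(0 \right)} \left(23 + M\right) + B} = \sqrt{0 \left(\left(- \frac{1}{4}\right) 0\right) \left(23 - 3\right) + 4} = \sqrt{0 \cdot 0 \cdot 20 + 4} = \sqrt{0 \cdot 20 + 4} = \sqrt{0 + 4} = \sqrt{4} = 2$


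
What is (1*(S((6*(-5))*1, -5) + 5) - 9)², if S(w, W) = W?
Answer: 81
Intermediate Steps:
(1*(S((6*(-5))*1, -5) + 5) - 9)² = (1*(-5 + 5) - 9)² = (1*0 - 9)² = (0 - 9)² = (-9)² = 81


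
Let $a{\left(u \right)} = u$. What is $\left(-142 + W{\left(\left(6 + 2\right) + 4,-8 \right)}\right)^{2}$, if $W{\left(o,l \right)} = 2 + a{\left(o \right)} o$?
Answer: $16$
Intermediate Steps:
$W{\left(o,l \right)} = 2 + o^{2}$ ($W{\left(o,l \right)} = 2 + o o = 2 + o^{2}$)
$\left(-142 + W{\left(\left(6 + 2\right) + 4,-8 \right)}\right)^{2} = \left(-142 + \left(2 + \left(\left(6 + 2\right) + 4\right)^{2}\right)\right)^{2} = \left(-142 + \left(2 + \left(8 + 4\right)^{2}\right)\right)^{2} = \left(-142 + \left(2 + 12^{2}\right)\right)^{2} = \left(-142 + \left(2 + 144\right)\right)^{2} = \left(-142 + 146\right)^{2} = 4^{2} = 16$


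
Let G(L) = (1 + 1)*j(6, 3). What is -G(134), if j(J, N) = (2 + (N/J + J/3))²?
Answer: -81/2 ≈ -40.500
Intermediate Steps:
j(J, N) = (2 + J/3 + N/J)² (j(J, N) = (2 + (N/J + J*(⅓)))² = (2 + (N/J + J/3))² = (2 + (J/3 + N/J))² = (2 + J/3 + N/J)²)
G(L) = 81/2 (G(L) = (1 + 1)*((⅑)*(6² + 3*3 + 6*6)²/6²) = 2*((⅑)*(1/36)*(36 + 9 + 36)²) = 2*((⅑)*(1/36)*81²) = 2*((⅑)*(1/36)*6561) = 2*(81/4) = 81/2)
-G(134) = -1*81/2 = -81/2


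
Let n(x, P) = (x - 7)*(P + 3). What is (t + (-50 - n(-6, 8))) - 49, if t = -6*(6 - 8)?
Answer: 56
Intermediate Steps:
n(x, P) = (-7 + x)*(3 + P)
t = 12 (t = -6*(-2) = 12)
(t + (-50 - n(-6, 8))) - 49 = (12 + (-50 - (-21 - 7*8 + 3*(-6) + 8*(-6)))) - 49 = (12 + (-50 - (-21 - 56 - 18 - 48))) - 49 = (12 + (-50 - 1*(-143))) - 49 = (12 + (-50 + 143)) - 49 = (12 + 93) - 49 = 105 - 49 = 56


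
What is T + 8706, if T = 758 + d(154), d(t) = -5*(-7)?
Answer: 9499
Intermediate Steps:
d(t) = 35
T = 793 (T = 758 + 35 = 793)
T + 8706 = 793 + 8706 = 9499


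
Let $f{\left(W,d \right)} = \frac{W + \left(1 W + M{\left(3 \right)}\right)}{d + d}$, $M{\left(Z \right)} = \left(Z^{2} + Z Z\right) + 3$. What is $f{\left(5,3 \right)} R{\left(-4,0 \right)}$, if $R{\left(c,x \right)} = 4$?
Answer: $\frac{62}{3} \approx 20.667$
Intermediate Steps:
$M{\left(Z \right)} = 3 + 2 Z^{2}$ ($M{\left(Z \right)} = \left(Z^{2} + Z^{2}\right) + 3 = 2 Z^{2} + 3 = 3 + 2 Z^{2}$)
$f{\left(W,d \right)} = \frac{21 + 2 W}{2 d}$ ($f{\left(W,d \right)} = \frac{W + \left(1 W + \left(3 + 2 \cdot 3^{2}\right)\right)}{d + d} = \frac{W + \left(W + \left(3 + 2 \cdot 9\right)\right)}{2 d} = \left(W + \left(W + \left(3 + 18\right)\right)\right) \frac{1}{2 d} = \left(W + \left(W + 21\right)\right) \frac{1}{2 d} = \left(W + \left(21 + W\right)\right) \frac{1}{2 d} = \left(21 + 2 W\right) \frac{1}{2 d} = \frac{21 + 2 W}{2 d}$)
$f{\left(5,3 \right)} R{\left(-4,0 \right)} = \frac{\frac{21}{2} + 5}{3} \cdot 4 = \frac{1}{3} \cdot \frac{31}{2} \cdot 4 = \frac{31}{6} \cdot 4 = \frac{62}{3}$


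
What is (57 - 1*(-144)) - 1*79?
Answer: 122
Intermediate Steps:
(57 - 1*(-144)) - 1*79 = (57 + 144) - 79 = 201 - 79 = 122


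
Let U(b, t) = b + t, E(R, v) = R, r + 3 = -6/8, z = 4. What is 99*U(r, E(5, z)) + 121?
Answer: 979/4 ≈ 244.75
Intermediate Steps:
r = -15/4 (r = -3 - 6/8 = -3 - 6*1/8 = -3 - 3/4 = -15/4 ≈ -3.7500)
99*U(r, E(5, z)) + 121 = 99*(-15/4 + 5) + 121 = 99*(5/4) + 121 = 495/4 + 121 = 979/4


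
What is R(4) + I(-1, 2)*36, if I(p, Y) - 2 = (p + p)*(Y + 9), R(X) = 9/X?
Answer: -2871/4 ≈ -717.75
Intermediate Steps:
I(p, Y) = 2 + 2*p*(9 + Y) (I(p, Y) = 2 + (p + p)*(Y + 9) = 2 + (2*p)*(9 + Y) = 2 + 2*p*(9 + Y))
R(4) + I(-1, 2)*36 = 9/4 + (2 + 18*(-1) + 2*2*(-1))*36 = 9*(¼) + (2 - 18 - 4)*36 = 9/4 - 20*36 = 9/4 - 720 = -2871/4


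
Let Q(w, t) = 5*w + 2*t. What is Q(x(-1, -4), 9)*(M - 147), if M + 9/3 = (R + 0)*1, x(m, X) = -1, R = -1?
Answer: -1963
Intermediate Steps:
Q(w, t) = 2*t + 5*w
M = -4 (M = -3 + (-1 + 0)*1 = -3 - 1*1 = -3 - 1 = -4)
Q(x(-1, -4), 9)*(M - 147) = (2*9 + 5*(-1))*(-4 - 147) = (18 - 5)*(-151) = 13*(-151) = -1963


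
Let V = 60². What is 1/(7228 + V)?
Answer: 1/10828 ≈ 9.2353e-5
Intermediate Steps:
V = 3600
1/(7228 + V) = 1/(7228 + 3600) = 1/10828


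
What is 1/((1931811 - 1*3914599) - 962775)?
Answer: -1/2945563 ≈ -3.3949e-7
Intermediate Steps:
1/((1931811 - 1*3914599) - 962775) = 1/((1931811 - 3914599) - 962775) = 1/(-1982788 - 962775) = 1/(-2945563) = -1/2945563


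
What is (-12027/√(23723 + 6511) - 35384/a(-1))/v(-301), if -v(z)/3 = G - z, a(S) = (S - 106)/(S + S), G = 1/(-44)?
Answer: 3113792/4251003 + 4642*√30234/10536549 ≈ 0.80909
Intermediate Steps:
G = -1/44 ≈ -0.022727
a(S) = (-106 + S)/(2*S) (a(S) = (-106 + S)/((2*S)) = (-106 + S)*(1/(2*S)) = (-106 + S)/(2*S))
v(z) = 3/44 + 3*z (v(z) = -3*(-1/44 - z) = 3/44 + 3*z)
(-12027/√(23723 + 6511) - 35384/a(-1))/v(-301) = (-12027/√(23723 + 6511) - 35384*(-2/(-106 - 1)))/(3/44 + 3*(-301)) = (-12027*√30234/30234 - 35384/((½)*(-1)*(-107)))/(3/44 - 903) = (-4009*√30234/10078 - 35384/107/2)/(-39729/44) = (-4009*√30234/10078 - 35384*2/107)*(-44/39729) = (-4009*√30234/10078 - 70768/107)*(-44/39729) = (-70768/107 - 4009*√30234/10078)*(-44/39729) = 3113792/4251003 + 4642*√30234/10536549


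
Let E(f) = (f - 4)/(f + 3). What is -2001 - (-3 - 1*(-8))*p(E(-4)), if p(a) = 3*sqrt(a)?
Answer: -2001 - 30*sqrt(2) ≈ -2043.4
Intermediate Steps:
E(f) = (-4 + f)/(3 + f)
-2001 - (-3 - 1*(-8))*p(E(-4)) = -2001 - (-3 - 1*(-8))*(3*sqrt((-4 - 4)/(3 - 4))) = -2001 - (-3 + 8)*(3*sqrt(-8/(-1))) = -2001 - 5*(3*sqrt(-1*(-8))) = -2001 - 5*(3*sqrt(8)) = -2001 - 5*(3*(2*sqrt(2))) = -2001 - 5*(6*sqrt(2)) = -2001 - 30*sqrt(2)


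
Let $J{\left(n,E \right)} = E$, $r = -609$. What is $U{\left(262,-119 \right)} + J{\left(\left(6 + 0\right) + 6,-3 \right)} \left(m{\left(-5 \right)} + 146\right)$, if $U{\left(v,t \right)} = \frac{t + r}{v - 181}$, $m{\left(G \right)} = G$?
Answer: $- \frac{34991}{81} \approx -431.99$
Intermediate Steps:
$U{\left(v,t \right)} = \frac{-609 + t}{-181 + v}$ ($U{\left(v,t \right)} = \frac{t - 609}{v - 181} = \frac{-609 + t}{-181 + v}$)
$U{\left(262,-119 \right)} + J{\left(\left(6 + 0\right) + 6,-3 \right)} \left(m{\left(-5 \right)} + 146\right) = \frac{-609 - 119}{-181 + 262} - 3 \left(-5 + 146\right) = \frac{1}{81} \left(-728\right) - 423 = - \frac{728}{81} - 423 = - \frac{34991}{81}$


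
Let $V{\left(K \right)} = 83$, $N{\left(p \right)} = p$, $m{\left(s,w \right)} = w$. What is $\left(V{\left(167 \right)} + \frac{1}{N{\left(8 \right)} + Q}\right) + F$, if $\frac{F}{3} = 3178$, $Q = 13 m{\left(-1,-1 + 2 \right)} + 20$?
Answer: $\frac{394298}{41} \approx 9617.0$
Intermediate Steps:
$Q = 33$ ($Q = 13 \left(-1 + 2\right) + 20 = 13 \cdot 1 + 20 = 13 + 20 = 33$)
$F = 9534$ ($F = 3 \cdot 3178 = 9534$)
$\left(V{\left(167 \right)} + \frac{1}{N{\left(8 \right)} + Q}\right) + F = \left(83 + \frac{1}{8 + 33}\right) + 9534 = \left(83 + \frac{1}{41}\right) + 9534 = \frac{3404}{41} + 9534 = \frac{394298}{41}$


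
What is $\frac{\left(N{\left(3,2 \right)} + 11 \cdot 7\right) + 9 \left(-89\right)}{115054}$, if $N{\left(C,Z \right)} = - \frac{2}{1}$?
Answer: $- \frac{363}{57527} \approx -0.0063101$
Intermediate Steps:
$N{\left(C,Z \right)} = -2$ ($N{\left(C,Z \right)} = \left(-2\right) 1 = -2$)
$\frac{\left(N{\left(3,2 \right)} + 11 \cdot 7\right) + 9 \left(-89\right)}{115054} = \frac{\left(-2 + 11 \cdot 7\right) + 9 \left(-89\right)}{115054} = \left(\left(-2 + 77\right) - 801\right) \frac{1}{115054} = \left(75 - 801\right) \frac{1}{115054} = \left(-726\right) \frac{1}{115054} = - \frac{363}{57527}$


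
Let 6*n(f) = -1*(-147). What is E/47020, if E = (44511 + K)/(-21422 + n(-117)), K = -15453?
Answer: -4843/167685075 ≈ -2.8882e-5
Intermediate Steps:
n(f) = 49/2 (n(f) = (-1*(-147))/6 = (1/6)*147 = 49/2)
E = -19372/14265 (E = (44511 - 15453)/(-21422 + 49/2) = 29058/(-42795/2) = 29058*(-2/42795) = -19372/14265 ≈ -1.3580)
E/47020 = -19372/14265/47020 = -19372/14265*1/47020 = -4843/167685075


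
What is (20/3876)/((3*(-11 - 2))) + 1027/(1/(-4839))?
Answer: -187808156528/37791 ≈ -4.9697e+6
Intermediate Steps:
(20/3876)/((3*(-11 - 2))) + 1027/(1/(-4839)) = (20*(1/3876))/((3*(-13))) + 1027/(-1/4839) = (5/969)/(-39) + 1027*(-4839) = (5/969)*(-1/39) - 4969653 = -5/37791 - 4969653 = -187808156528/37791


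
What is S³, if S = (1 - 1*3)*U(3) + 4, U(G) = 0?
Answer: 64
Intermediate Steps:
S = 4 (S = (1 - 1*3)*0 + 4 = (1 - 3)*0 + 4 = -2*0 + 4 = 0 + 4 = 4)
S³ = 4³ = 64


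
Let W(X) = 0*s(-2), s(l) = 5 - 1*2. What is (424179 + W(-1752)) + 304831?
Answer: 729010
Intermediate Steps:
s(l) = 3 (s(l) = 5 - 2 = 3)
W(X) = 0 (W(X) = 0*3 = 0)
(424179 + W(-1752)) + 304831 = (424179 + 0) + 304831 = 424179 + 304831 = 729010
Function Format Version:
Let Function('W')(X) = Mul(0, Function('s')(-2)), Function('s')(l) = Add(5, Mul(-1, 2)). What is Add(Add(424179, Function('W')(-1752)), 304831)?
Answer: 729010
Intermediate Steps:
Function('s')(l) = 3 (Function('s')(l) = Add(5, -2) = 3)
Function('W')(X) = 0 (Function('W')(X) = Mul(0, 3) = 0)
Add(Add(424179, Function('W')(-1752)), 304831) = Add(Add(424179, 0), 304831) = Add(424179, 304831) = 729010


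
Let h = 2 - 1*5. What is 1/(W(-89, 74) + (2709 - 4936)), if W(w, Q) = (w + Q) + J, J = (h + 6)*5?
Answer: -1/2227 ≈ -0.00044903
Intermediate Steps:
h = -3 (h = 2 - 5 = -3)
J = 15 (J = (-3 + 6)*5 = 3*5 = 15)
W(w, Q) = 15 + Q + w (W(w, Q) = (w + Q) + 15 = (Q + w) + 15 = 15 + Q + w)
1/(W(-89, 74) + (2709 - 4936)) = 1/((15 + 74 - 89) + (2709 - 4936)) = 1/(0 - 2227) = 1/(-2227) = -1/2227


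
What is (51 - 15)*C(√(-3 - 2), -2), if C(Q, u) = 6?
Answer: 216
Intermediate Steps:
(51 - 15)*C(√(-3 - 2), -2) = (51 - 15)*6 = 36*6 = 216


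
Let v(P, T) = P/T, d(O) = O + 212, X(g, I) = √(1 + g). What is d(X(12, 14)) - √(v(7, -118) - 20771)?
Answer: 212 + √13 - I*√289216230/118 ≈ 215.61 - 144.12*I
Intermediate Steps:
d(O) = 212 + O
d(X(12, 14)) - √(v(7, -118) - 20771) = (212 + √(1 + 12)) - √(7/(-118) - 20771) = (212 + √13) - √(7*(-1/118) - 20771) = (212 + √13) - √(-7/118 - 20771) = (212 + √13) - √(-2450985/118) = (212 + √13) - I*√289216230/118 = 212 + √13 - I*√289216230/118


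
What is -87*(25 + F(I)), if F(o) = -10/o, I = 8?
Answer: -8265/4 ≈ -2066.3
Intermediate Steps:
-87*(25 + F(I)) = -87*(25 - 10/8) = -87*(25 - 10*1/8) = -87*(25 - 5/4) = -87*95/4 = -8265/4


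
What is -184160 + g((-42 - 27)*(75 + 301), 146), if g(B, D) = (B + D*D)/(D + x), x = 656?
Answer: -73850474/401 ≈ -1.8417e+5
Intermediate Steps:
g(B, D) = (B + D²)/(656 + D) (g(B, D) = (B + D*D)/(D + 656) = (B + D²)/(656 + D))
-184160 + g((-42 - 27)*(75 + 301), 146) = -184160 + ((-42 - 27)*(75 + 301) + 146²)/(656 + 146) = -184160 + (-69*376 + 21316)/802 = -184160 + (-25944 + 21316)/802 = -184160 + (1/802)*(-4628) = -184160 - 2314/401 = -73850474/401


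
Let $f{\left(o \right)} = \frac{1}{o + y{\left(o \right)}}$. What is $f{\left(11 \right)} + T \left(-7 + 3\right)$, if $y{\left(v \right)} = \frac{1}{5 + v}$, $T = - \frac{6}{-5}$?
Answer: $- \frac{4168}{885} \approx -4.7096$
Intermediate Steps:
$T = \frac{6}{5}$ ($T = \left(-6\right) \left(- \frac{1}{5}\right) = \frac{6}{5} \approx 1.2$)
$f{\left(o \right)} = \frac{1}{o + \frac{1}{5 + o}}$
$f{\left(11 \right)} + T \left(-7 + 3\right) = \frac{5 + 11}{1 + 11 \left(5 + 11\right)} + \frac{6 \left(-7 + 3\right)}{5} = \frac{1}{1 + 11 \cdot 16} \cdot 16 + \frac{6}{5} \left(-4\right) = \frac{1}{1 + 176} \cdot 16 - \frac{24}{5} = \frac{1}{177} \cdot 16 - \frac{24}{5} = \frac{16}{177} - \frac{24}{5} = - \frac{4168}{885}$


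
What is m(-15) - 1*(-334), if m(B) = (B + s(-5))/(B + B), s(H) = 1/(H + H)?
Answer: 100351/300 ≈ 334.50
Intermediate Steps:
s(H) = 1/(2*H)
m(B) = (-⅒ + B)/(2*B) (m(B) = (B + (½)/(-5))/(B + B) = (B + (½)*(-⅕))/((2*B)) = (B - ⅒)*(1/(2*B)) = (-⅒ + B)*(1/(2*B)) = (-⅒ + B)/(2*B))
m(-15) - 1*(-334) = (1/20)*(-1 + 10*(-15))/(-15) - 1*(-334) = (1/20)*(-1/15)*(-1 - 150) + 334 = (1/20)*(-1/15)*(-151) + 334 = 151/300 + 334 = 100351/300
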